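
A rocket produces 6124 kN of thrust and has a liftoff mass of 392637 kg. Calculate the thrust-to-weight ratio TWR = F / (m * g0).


TWR = 6124000 / (392637 * 9.81) = 1.59

1.59


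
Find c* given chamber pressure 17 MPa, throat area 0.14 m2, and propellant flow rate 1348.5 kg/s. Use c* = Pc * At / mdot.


c* = 17e6 * 0.14 / 1348.5 = 1765 m/s

1765 m/s


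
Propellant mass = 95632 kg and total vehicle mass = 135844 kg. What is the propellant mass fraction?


PMF = 95632 / 135844 = 0.704

0.704


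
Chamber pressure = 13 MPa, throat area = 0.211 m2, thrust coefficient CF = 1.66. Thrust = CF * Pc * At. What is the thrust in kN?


F = 1.66 * 13e6 * 0.211 = 4.5534e+06 N = 4553.4 kN

4553.4 kN


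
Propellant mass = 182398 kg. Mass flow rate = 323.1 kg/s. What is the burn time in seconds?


tb = 182398 / 323.1 = 564.5 s

564.5 s


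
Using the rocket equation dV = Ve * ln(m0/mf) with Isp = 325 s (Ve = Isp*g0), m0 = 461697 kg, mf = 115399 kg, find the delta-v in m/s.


Ve = 325 * 9.81 = 3188.25 m/s
dV = 3188.25 * ln(461697/115399) = 4421 m/s

4421 m/s


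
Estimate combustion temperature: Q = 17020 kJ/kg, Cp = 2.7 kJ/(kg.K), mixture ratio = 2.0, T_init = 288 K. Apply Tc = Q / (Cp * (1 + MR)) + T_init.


Tc = 17020 / (2.7 * (1 + 2.0)) + 288 = 2389 K

2389 K


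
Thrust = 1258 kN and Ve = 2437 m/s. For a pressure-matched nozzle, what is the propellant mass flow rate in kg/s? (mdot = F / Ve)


mdot = F / Ve = 1258000 / 2437 = 516.2 kg/s

516.2 kg/s


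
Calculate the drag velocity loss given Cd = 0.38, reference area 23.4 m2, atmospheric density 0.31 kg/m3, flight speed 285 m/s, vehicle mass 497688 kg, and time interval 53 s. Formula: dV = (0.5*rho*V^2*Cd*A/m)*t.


D = 0.5 * 0.31 * 285^2 * 0.38 * 23.4 = 111949.17 N
a = 111949.17 / 497688 = 0.2249 m/s2
dV = 0.2249 * 53 = 11.9 m/s

11.9 m/s


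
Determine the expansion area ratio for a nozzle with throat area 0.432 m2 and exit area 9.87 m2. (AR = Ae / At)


AR = 9.87 / 0.432 = 22.8

22.8


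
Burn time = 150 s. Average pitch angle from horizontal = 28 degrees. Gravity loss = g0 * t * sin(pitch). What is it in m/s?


GL = 9.81 * 150 * sin(28 deg) = 691 m/s

691 m/s


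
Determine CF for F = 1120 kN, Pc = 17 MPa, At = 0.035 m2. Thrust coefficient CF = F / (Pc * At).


CF = 1120000 / (17e6 * 0.035) = 1.88

1.88


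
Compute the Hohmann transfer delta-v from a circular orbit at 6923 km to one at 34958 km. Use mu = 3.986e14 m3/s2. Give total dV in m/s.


V1 = sqrt(mu/r1) = 7587.9 m/s
dV1 = V1*(sqrt(2*r2/(r1+r2)) - 1) = 2216.06 m/s
V2 = sqrt(mu/r2) = 3376.72 m/s
dV2 = V2*(1 - sqrt(2*r1/(r1+r2))) = 1435.17 m/s
Total dV = 3651 m/s

3651 m/s


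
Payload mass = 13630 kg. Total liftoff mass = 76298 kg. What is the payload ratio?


PR = 13630 / 76298 = 0.1786

0.1786


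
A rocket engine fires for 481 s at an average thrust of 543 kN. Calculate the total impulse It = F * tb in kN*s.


It = 543 * 481 = 261183 kN*s

261183 kN*s


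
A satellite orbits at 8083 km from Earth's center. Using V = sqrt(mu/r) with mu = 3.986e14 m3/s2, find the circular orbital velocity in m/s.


V = sqrt(3.986e14 / 8083000) = 7022 m/s

7022 m/s


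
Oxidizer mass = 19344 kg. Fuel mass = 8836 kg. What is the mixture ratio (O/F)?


MR = 19344 / 8836 = 2.19

2.19


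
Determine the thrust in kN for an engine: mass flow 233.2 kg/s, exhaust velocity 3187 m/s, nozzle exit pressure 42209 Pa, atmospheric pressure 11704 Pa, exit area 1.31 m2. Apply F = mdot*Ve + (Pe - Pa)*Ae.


F = 233.2 * 3187 + (42209 - 11704) * 1.31 = 783170.0 N = 783.2 kN

783.2 kN


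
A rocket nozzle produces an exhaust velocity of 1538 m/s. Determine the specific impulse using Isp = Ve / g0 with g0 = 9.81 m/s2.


Isp = Ve / g0 = 1538 / 9.81 = 156.8 s

156.8 s


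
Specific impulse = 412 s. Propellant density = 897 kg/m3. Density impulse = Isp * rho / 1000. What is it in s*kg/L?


rho*Isp = 412 * 897 / 1000 = 370 s*kg/L

370 s*kg/L


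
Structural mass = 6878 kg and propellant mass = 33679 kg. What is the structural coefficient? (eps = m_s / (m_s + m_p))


eps = 6878 / (6878 + 33679) = 0.1696

0.1696


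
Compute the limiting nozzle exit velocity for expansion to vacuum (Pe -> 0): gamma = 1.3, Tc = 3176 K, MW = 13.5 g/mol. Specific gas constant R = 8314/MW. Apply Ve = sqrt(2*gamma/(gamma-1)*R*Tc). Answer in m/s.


R = 8314 / 13.5 = 615.85 J/(kg.K)
Ve = sqrt(2 * 1.3 / (1.3 - 1) * 615.85 * 3176) = 4117 m/s

4117 m/s


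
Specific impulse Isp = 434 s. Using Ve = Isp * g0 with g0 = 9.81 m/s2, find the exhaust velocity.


Ve = Isp * g0 = 434 * 9.81 = 4257.5 m/s

4257.5 m/s


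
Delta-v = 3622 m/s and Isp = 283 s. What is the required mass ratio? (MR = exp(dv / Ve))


Ve = 283 * 9.81 = 2776.23 m/s
MR = exp(3622 / 2776.23) = 3.686

3.686


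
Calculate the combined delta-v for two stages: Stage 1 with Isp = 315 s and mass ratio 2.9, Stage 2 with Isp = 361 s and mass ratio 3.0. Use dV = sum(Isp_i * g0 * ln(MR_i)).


dV1 = 315 * 9.81 * ln(2.9) = 3290.1 m/s
dV2 = 361 * 9.81 * ln(3.0) = 3890.6 m/s
Total dV = 3290.1 + 3890.6 = 7180.7 m/s ~ 7181 m/s

7181 m/s


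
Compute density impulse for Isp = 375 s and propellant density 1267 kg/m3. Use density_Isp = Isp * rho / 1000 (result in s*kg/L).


rho*Isp = 375 * 1267 / 1000 = 475 s*kg/L

475 s*kg/L


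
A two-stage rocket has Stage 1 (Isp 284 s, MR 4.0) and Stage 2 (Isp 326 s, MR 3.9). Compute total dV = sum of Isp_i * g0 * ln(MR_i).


dV1 = 284 * 9.81 * ln(4.0) = 3862.3 m/s
dV2 = 326 * 9.81 * ln(3.9) = 4352.5 m/s
Total dV = 3862.3 + 4352.5 = 8214.8 m/s ~ 8215 m/s

8215 m/s


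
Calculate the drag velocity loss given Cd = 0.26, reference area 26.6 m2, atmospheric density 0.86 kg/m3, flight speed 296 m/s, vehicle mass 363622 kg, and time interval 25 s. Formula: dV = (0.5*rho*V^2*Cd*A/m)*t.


D = 0.5 * 0.86 * 296^2 * 0.26 * 26.6 = 260559.47 N
a = 260559.47 / 363622 = 0.7166 m/s2
dV = 0.7166 * 25 = 17.9 m/s

17.9 m/s


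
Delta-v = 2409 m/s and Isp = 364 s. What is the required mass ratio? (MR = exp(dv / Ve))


Ve = 364 * 9.81 = 3570.84 m/s
MR = exp(2409 / 3570.84) = 1.963

1.963


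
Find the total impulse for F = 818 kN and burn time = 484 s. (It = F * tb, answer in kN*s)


It = 818 * 484 = 395912 kN*s

395912 kN*s


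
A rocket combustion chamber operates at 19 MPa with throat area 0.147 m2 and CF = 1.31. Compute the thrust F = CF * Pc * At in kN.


F = 1.31 * 19e6 * 0.147 = 3.6588e+06 N = 3658.8 kN

3658.8 kN


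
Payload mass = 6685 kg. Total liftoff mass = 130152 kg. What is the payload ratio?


PR = 6685 / 130152 = 0.0514

0.0514


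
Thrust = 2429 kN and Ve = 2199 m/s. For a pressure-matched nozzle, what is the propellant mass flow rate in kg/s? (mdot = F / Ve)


mdot = F / Ve = 2429000 / 2199 = 1104.6 kg/s

1104.6 kg/s


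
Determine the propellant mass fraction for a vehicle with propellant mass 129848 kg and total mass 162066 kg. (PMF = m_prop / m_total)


PMF = 129848 / 162066 = 0.801

0.801


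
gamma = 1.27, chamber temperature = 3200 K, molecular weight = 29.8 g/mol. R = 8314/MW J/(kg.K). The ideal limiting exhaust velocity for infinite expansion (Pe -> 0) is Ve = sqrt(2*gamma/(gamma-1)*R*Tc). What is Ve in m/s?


R = 8314 / 29.8 = 278.99 J/(kg.K)
Ve = sqrt(2 * 1.27 / (1.27 - 1) * 278.99 * 3200) = 2898 m/s

2898 m/s


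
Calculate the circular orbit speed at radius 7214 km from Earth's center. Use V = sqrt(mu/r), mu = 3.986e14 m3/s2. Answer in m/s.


V = sqrt(3.986e14 / 7214000) = 7433 m/s

7433 m/s


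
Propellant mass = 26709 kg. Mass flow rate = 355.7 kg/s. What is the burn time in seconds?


tb = 26709 / 355.7 = 75.1 s

75.1 s


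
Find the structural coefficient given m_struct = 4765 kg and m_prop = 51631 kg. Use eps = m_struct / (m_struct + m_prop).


eps = 4765 / (4765 + 51631) = 0.0845

0.0845


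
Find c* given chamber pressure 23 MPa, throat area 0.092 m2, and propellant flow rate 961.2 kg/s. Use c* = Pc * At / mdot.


c* = 23e6 * 0.092 / 961.2 = 2201 m/s

2201 m/s


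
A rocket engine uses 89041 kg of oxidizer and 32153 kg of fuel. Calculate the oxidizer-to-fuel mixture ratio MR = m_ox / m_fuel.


MR = 89041 / 32153 = 2.77

2.77


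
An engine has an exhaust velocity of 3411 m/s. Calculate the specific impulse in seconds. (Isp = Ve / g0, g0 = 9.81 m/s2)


Isp = Ve / g0 = 3411 / 9.81 = 347.7 s

347.7 s


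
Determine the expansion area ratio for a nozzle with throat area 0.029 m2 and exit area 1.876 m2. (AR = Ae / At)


AR = 1.876 / 0.029 = 64.7

64.7


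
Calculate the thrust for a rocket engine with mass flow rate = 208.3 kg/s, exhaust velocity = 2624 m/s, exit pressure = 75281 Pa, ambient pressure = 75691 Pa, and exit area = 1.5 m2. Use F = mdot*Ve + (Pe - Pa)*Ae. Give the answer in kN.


F = 208.3 * 2624 + (75281 - 75691) * 1.5 = 545964.0 N = 546.0 kN

546.0 kN


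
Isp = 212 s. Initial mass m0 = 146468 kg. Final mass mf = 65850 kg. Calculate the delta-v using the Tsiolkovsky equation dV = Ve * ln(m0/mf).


Ve = 212 * 9.81 = 2079.72 m/s
dV = 2079.72 * ln(146468/65850) = 1663 m/s

1663 m/s


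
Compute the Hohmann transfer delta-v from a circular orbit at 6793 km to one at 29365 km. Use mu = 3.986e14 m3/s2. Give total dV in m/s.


V1 = sqrt(mu/r1) = 7660.16 m/s
dV1 = V1*(sqrt(2*r2/(r1+r2)) - 1) = 2102.44 m/s
V2 = sqrt(mu/r2) = 3684.29 m/s
dV2 = V2*(1 - sqrt(2*r1/(r1+r2))) = 1425.91 m/s
Total dV = 3528 m/s

3528 m/s


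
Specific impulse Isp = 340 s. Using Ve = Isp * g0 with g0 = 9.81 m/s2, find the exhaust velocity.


Ve = Isp * g0 = 340 * 9.81 = 3335.4 m/s

3335.4 m/s


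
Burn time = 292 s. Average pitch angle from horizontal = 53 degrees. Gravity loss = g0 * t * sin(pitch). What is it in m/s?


GL = 9.81 * 292 * sin(53 deg) = 2288 m/s

2288 m/s


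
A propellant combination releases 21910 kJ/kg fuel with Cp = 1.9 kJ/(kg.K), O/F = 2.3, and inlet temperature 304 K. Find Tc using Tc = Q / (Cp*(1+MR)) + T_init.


Tc = 21910 / (1.9 * (1 + 2.3)) + 304 = 3798 K

3798 K


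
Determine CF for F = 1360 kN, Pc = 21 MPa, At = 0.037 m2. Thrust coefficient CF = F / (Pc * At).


CF = 1360000 / (21e6 * 0.037) = 1.75

1.75


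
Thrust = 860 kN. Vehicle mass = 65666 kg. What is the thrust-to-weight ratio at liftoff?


TWR = 860000 / (65666 * 9.81) = 1.34

1.34


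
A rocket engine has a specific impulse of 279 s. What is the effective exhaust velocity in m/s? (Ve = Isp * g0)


Ve = Isp * g0 = 279 * 9.81 = 2737.0 m/s

2737.0 m/s


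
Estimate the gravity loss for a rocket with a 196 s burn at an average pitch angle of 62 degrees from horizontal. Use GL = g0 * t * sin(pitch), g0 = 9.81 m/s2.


GL = 9.81 * 196 * sin(62 deg) = 1698 m/s

1698 m/s


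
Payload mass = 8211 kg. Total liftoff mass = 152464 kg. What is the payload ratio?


PR = 8211 / 152464 = 0.0539

0.0539


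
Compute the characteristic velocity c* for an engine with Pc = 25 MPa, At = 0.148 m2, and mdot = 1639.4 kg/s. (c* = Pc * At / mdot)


c* = 25e6 * 0.148 / 1639.4 = 2257 m/s

2257 m/s


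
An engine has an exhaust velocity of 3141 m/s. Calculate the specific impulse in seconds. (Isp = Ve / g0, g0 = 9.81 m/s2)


Isp = Ve / g0 = 3141 / 9.81 = 320.2 s

320.2 s


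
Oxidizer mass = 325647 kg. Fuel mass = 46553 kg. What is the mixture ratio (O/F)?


MR = 325647 / 46553 = 7.0

7.0


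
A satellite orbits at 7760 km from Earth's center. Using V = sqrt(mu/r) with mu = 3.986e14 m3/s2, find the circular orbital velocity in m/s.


V = sqrt(3.986e14 / 7760000) = 7167 m/s

7167 m/s


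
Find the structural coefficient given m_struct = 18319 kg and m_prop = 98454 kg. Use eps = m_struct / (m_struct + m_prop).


eps = 18319 / (18319 + 98454) = 0.1569

0.1569


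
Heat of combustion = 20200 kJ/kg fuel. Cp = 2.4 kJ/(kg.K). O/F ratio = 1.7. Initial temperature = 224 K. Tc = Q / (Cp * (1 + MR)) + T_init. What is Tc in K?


Tc = 20200 / (2.4 * (1 + 1.7)) + 224 = 3341 K

3341 K


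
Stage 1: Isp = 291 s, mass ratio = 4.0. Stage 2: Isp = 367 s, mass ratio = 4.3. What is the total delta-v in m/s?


dV1 = 291 * 9.81 * ln(4.0) = 3957.5 m/s
dV2 = 367 * 9.81 * ln(4.3) = 5251.4 m/s
Total dV = 3957.5 + 5251.4 = 9208.9 m/s ~ 9209 m/s

9209 m/s


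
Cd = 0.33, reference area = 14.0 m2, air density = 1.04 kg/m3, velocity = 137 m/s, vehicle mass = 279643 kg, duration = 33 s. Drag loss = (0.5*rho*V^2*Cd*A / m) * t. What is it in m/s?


D = 0.5 * 1.04 * 137^2 * 0.33 * 14.0 = 45090.65 N
a = 45090.65 / 279643 = 0.1612 m/s2
dV = 0.1612 * 33 = 5.3 m/s

5.3 m/s


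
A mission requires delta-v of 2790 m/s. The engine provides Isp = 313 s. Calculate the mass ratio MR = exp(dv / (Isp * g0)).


Ve = 313 * 9.81 = 3070.53 m/s
MR = exp(2790 / 3070.53) = 2.481

2.481


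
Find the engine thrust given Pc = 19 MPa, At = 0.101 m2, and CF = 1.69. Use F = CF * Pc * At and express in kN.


F = 1.69 * 19e6 * 0.101 = 3.2431e+06 N = 3243.1 kN

3243.1 kN


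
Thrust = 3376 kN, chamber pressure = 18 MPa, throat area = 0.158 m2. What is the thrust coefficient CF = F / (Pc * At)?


CF = 3376000 / (18e6 * 0.158) = 1.19

1.19


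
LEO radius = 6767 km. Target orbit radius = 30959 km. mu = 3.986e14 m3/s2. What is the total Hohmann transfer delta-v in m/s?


V1 = sqrt(mu/r1) = 7674.86 m/s
dV1 = V1*(sqrt(2*r2/(r1+r2)) - 1) = 2157.52 m/s
V2 = sqrt(mu/r2) = 3588.19 m/s
dV2 = V2*(1 - sqrt(2*r1/(r1+r2))) = 1439.03 m/s
Total dV = 3597 m/s

3597 m/s


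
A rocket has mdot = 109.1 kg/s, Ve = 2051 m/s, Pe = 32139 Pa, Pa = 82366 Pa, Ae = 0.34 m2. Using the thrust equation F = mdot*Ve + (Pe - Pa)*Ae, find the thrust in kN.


F = 109.1 * 2051 + (32139 - 82366) * 0.34 = 206687.0 N = 206.7 kN

206.7 kN


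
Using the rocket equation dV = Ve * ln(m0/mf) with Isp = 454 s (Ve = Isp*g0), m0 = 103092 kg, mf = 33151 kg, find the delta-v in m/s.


Ve = 454 * 9.81 = 4453.74 m/s
dV = 4453.74 * ln(103092/33151) = 5053 m/s

5053 m/s


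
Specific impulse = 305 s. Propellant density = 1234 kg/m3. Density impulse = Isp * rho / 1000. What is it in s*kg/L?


rho*Isp = 305 * 1234 / 1000 = 376 s*kg/L

376 s*kg/L


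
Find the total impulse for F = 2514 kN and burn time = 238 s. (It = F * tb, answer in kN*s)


It = 2514 * 238 = 598332 kN*s

598332 kN*s


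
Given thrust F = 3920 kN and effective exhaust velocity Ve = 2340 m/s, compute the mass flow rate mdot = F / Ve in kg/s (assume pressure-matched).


mdot = F / Ve = 3920000 / 2340 = 1675.2 kg/s

1675.2 kg/s


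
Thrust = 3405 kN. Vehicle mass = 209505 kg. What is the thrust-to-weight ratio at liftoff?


TWR = 3405000 / (209505 * 9.81) = 1.66

1.66


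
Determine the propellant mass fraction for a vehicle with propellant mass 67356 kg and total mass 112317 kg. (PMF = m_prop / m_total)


PMF = 67356 / 112317 = 0.6

0.6


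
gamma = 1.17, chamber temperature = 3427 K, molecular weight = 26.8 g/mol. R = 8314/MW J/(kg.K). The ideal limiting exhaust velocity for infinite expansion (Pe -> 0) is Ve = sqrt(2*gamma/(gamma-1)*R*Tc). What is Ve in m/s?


R = 8314 / 26.8 = 310.22 J/(kg.K)
Ve = sqrt(2 * 1.17 / (1.17 - 1) * 310.22 * 3427) = 3825 m/s

3825 m/s


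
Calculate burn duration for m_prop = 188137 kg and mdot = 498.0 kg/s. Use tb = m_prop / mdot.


tb = 188137 / 498.0 = 377.8 s

377.8 s


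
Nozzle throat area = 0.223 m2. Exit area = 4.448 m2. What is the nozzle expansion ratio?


AR = 4.448 / 0.223 = 19.9

19.9


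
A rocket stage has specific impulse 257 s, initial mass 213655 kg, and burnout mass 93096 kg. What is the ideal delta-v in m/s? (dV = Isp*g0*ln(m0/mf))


Ve = 257 * 9.81 = 2521.17 m/s
dV = 2521.17 * ln(213655/93096) = 2094 m/s

2094 m/s


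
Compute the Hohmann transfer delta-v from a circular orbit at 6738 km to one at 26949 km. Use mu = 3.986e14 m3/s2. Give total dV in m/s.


V1 = sqrt(mu/r1) = 7691.36 m/s
dV1 = V1*(sqrt(2*r2/(r1+r2)) - 1) = 2037.42 m/s
V2 = sqrt(mu/r2) = 3845.89 m/s
dV2 = V2*(1 - sqrt(2*r1/(r1+r2))) = 1413.43 m/s
Total dV = 3451 m/s

3451 m/s


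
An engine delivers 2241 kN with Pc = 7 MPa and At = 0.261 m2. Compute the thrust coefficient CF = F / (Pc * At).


CF = 2241000 / (7e6 * 0.261) = 1.23

1.23


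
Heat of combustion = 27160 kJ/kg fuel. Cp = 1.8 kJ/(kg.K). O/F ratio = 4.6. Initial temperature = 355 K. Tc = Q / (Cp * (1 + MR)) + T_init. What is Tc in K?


Tc = 27160 / (1.8 * (1 + 4.6)) + 355 = 3049 K

3049 K


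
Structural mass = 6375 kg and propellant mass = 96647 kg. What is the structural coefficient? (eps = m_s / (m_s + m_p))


eps = 6375 / (6375 + 96647) = 0.0619

0.0619


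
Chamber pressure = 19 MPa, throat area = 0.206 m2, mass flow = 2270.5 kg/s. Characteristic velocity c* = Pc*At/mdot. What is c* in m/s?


c* = 19e6 * 0.206 / 2270.5 = 1724 m/s

1724 m/s


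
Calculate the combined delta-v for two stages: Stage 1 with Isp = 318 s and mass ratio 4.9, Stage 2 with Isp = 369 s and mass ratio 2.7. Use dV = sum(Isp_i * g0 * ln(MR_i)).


dV1 = 318 * 9.81 * ln(4.9) = 4957.7 m/s
dV2 = 369 * 9.81 * ln(2.7) = 3595.5 m/s
Total dV = 4957.7 + 3595.5 = 8553.2 m/s ~ 8553 m/s

8553 m/s


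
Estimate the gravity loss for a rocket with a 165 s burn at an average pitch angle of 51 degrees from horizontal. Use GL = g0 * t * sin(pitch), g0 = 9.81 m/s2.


GL = 9.81 * 165 * sin(51 deg) = 1258 m/s

1258 m/s


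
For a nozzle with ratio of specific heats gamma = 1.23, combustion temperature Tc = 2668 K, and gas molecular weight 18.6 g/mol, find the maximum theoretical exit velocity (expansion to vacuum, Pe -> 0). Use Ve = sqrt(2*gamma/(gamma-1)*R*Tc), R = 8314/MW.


R = 8314 / 18.6 = 446.99 J/(kg.K)
Ve = sqrt(2 * 1.23 / (1.23 - 1) * 446.99 * 2668) = 3571 m/s

3571 m/s


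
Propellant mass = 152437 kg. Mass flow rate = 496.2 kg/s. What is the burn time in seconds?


tb = 152437 / 496.2 = 307.2 s

307.2 s


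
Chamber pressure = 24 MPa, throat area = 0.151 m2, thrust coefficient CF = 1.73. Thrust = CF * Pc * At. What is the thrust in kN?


F = 1.73 * 24e6 * 0.151 = 6.2695e+06 N = 6269.5 kN

6269.5 kN


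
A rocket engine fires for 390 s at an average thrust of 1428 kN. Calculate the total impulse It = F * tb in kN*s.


It = 1428 * 390 = 556920 kN*s

556920 kN*s


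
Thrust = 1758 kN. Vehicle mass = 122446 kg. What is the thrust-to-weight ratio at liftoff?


TWR = 1758000 / (122446 * 9.81) = 1.46

1.46


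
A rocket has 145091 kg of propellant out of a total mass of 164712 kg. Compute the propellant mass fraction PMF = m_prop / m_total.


PMF = 145091 / 164712 = 0.881

0.881


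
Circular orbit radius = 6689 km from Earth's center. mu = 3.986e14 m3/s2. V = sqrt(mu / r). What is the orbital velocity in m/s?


V = sqrt(3.986e14 / 6689000) = 7719 m/s

7719 m/s


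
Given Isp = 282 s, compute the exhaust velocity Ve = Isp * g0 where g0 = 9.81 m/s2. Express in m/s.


Ve = Isp * g0 = 282 * 9.81 = 2766.4 m/s

2766.4 m/s


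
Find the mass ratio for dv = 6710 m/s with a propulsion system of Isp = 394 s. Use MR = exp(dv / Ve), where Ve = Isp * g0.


Ve = 394 * 9.81 = 3865.14 m/s
MR = exp(6710 / 3865.14) = 5.675

5.675


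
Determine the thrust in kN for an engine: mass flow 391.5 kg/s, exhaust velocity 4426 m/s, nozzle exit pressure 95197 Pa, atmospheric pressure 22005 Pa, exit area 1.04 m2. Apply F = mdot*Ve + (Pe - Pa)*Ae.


F = 391.5 * 4426 + (95197 - 22005) * 1.04 = 1.8089e+06 N = 1808.9 kN

1808.9 kN


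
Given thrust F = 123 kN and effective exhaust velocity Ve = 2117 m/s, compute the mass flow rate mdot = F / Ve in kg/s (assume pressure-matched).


mdot = F / Ve = 123000 / 2117 = 58.1 kg/s

58.1 kg/s


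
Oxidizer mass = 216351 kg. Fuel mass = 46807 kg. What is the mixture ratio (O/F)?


MR = 216351 / 46807 = 4.62

4.62


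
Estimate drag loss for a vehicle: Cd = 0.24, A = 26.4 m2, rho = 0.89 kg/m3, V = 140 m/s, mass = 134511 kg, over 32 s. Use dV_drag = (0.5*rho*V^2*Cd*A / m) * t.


D = 0.5 * 0.89 * 140^2 * 0.24 * 26.4 = 55262.59 N
a = 55262.59 / 134511 = 0.4108 m/s2
dV = 0.4108 * 32 = 13.1 m/s

13.1 m/s


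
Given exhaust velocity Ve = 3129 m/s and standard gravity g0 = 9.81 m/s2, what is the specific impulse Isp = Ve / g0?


Isp = Ve / g0 = 3129 / 9.81 = 319.0 s

319.0 s


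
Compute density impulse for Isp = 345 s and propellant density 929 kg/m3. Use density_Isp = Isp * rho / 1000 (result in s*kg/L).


rho*Isp = 345 * 929 / 1000 = 321 s*kg/L

321 s*kg/L


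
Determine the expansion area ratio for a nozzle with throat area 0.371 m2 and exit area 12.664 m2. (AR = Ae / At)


AR = 12.664 / 0.371 = 34.1

34.1


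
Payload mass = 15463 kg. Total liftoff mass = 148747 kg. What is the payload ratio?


PR = 15463 / 148747 = 0.104

0.104


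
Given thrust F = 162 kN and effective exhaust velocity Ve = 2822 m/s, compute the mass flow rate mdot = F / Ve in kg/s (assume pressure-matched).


mdot = F / Ve = 162000 / 2822 = 57.4 kg/s

57.4 kg/s


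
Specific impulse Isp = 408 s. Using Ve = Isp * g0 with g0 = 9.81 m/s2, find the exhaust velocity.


Ve = Isp * g0 = 408 * 9.81 = 4002.5 m/s

4002.5 m/s


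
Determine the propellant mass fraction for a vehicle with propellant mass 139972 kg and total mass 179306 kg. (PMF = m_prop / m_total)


PMF = 139972 / 179306 = 0.781

0.781


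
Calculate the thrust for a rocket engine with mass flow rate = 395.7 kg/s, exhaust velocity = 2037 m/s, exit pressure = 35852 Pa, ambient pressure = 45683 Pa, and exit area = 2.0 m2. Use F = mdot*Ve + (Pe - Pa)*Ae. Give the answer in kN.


F = 395.7 * 2037 + (35852 - 45683) * 2.0 = 786379.0 N = 786.4 kN

786.4 kN


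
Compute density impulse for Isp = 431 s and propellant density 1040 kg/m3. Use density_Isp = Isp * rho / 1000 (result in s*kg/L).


rho*Isp = 431 * 1040 / 1000 = 448 s*kg/L

448 s*kg/L


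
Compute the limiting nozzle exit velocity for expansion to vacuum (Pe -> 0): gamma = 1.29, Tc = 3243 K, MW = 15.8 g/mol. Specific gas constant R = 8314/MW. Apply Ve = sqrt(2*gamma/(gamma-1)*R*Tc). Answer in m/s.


R = 8314 / 15.8 = 526.2 J/(kg.K)
Ve = sqrt(2 * 1.29 / (1.29 - 1) * 526.2 * 3243) = 3896 m/s

3896 m/s


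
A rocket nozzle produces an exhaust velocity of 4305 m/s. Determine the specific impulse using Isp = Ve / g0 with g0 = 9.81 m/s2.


Isp = Ve / g0 = 4305 / 9.81 = 438.8 s

438.8 s


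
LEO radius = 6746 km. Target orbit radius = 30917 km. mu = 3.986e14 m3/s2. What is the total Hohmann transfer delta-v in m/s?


V1 = sqrt(mu/r1) = 7686.8 m/s
dV1 = V1*(sqrt(2*r2/(r1+r2)) - 1) = 2162.42 m/s
V2 = sqrt(mu/r2) = 3590.62 m/s
dV2 = V2*(1 - sqrt(2*r1/(r1+r2))) = 1441.55 m/s
Total dV = 3604 m/s

3604 m/s


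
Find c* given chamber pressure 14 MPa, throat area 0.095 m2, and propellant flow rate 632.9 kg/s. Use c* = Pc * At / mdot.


c* = 14e6 * 0.095 / 632.9 = 2101 m/s

2101 m/s


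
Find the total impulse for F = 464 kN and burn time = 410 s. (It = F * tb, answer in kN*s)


It = 464 * 410 = 190240 kN*s

190240 kN*s


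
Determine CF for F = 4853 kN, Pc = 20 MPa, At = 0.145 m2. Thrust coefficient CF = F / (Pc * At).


CF = 4853000 / (20e6 * 0.145) = 1.67

1.67


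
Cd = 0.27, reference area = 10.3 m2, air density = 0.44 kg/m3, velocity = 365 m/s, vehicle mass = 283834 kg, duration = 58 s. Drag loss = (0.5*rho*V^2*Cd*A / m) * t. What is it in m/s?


D = 0.5 * 0.44 * 365^2 * 0.27 * 10.3 = 81509.72 N
a = 81509.72 / 283834 = 0.2872 m/s2
dV = 0.2872 * 58 = 16.7 m/s

16.7 m/s


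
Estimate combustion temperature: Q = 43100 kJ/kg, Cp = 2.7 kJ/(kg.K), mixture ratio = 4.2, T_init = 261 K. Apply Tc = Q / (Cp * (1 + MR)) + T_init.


Tc = 43100 / (2.7 * (1 + 4.2)) + 261 = 3331 K

3331 K


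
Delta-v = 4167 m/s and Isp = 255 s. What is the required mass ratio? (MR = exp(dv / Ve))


Ve = 255 * 9.81 = 2501.55 m/s
MR = exp(4167 / 2501.55) = 5.29

5.29


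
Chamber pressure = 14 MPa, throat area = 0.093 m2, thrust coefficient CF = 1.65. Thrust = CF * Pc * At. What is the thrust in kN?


F = 1.65 * 14e6 * 0.093 = 2.1483e+06 N = 2148.3 kN

2148.3 kN


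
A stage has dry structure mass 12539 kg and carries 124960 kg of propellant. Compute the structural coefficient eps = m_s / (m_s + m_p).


eps = 12539 / (12539 + 124960) = 0.0912

0.0912


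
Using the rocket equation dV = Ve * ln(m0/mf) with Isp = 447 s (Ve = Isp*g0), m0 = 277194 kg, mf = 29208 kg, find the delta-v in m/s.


Ve = 447 * 9.81 = 4385.07 m/s
dV = 4385.07 * ln(277194/29208) = 9868 m/s

9868 m/s


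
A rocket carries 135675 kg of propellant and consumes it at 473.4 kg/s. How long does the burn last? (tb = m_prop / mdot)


tb = 135675 / 473.4 = 286.6 s

286.6 s


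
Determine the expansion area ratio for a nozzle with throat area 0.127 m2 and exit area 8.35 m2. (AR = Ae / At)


AR = 8.35 / 0.127 = 65.7

65.7


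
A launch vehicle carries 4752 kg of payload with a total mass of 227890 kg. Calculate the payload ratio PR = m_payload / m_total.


PR = 4752 / 227890 = 0.0209

0.0209


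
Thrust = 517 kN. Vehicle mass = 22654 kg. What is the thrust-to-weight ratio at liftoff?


TWR = 517000 / (22654 * 9.81) = 2.33

2.33


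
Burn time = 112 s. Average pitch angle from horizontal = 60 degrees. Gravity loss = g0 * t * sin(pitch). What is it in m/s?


GL = 9.81 * 112 * sin(60 deg) = 952 m/s

952 m/s


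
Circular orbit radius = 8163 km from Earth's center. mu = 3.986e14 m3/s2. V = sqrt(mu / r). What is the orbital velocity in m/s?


V = sqrt(3.986e14 / 8163000) = 6988 m/s

6988 m/s


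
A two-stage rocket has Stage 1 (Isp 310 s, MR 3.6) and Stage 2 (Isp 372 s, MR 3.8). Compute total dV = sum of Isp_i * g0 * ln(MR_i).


dV1 = 310 * 9.81 * ln(3.6) = 3895.4 m/s
dV2 = 372 * 9.81 * ln(3.8) = 4871.8 m/s
Total dV = 3895.4 + 4871.8 = 8767.2 m/s ~ 8767 m/s

8767 m/s


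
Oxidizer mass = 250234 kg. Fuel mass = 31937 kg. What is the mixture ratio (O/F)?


MR = 250234 / 31937 = 7.84

7.84


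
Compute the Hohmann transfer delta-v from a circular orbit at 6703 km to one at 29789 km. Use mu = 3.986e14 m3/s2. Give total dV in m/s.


V1 = sqrt(mu/r1) = 7711.41 m/s
dV1 = V1*(sqrt(2*r2/(r1+r2)) - 1) = 2141.81 m/s
V2 = sqrt(mu/r2) = 3657.97 m/s
dV2 = V2*(1 - sqrt(2*r1/(r1+r2))) = 1440.84 m/s
Total dV = 3583 m/s

3583 m/s


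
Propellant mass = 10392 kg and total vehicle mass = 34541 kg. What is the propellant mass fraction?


PMF = 10392 / 34541 = 0.301

0.301


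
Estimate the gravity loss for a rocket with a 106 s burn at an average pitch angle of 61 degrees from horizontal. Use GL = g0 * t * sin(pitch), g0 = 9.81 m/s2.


GL = 9.81 * 106 * sin(61 deg) = 909 m/s

909 m/s


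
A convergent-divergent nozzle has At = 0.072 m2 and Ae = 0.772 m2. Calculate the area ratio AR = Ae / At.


AR = 0.772 / 0.072 = 10.7

10.7


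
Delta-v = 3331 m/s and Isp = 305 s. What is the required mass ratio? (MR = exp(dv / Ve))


Ve = 305 * 9.81 = 2992.05 m/s
MR = exp(3331 / 2992.05) = 3.044

3.044


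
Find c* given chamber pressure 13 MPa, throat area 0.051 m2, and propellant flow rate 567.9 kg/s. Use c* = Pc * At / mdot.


c* = 13e6 * 0.051 / 567.9 = 1167 m/s

1167 m/s


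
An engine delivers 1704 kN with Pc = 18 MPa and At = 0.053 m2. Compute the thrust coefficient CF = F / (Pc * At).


CF = 1704000 / (18e6 * 0.053) = 1.79

1.79


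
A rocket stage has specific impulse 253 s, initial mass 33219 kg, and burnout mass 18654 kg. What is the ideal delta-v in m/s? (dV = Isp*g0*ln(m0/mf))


Ve = 253 * 9.81 = 2481.93 m/s
dV = 2481.93 * ln(33219/18654) = 1432 m/s

1432 m/s


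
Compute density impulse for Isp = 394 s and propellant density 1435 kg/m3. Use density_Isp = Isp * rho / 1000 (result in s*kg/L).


rho*Isp = 394 * 1435 / 1000 = 565 s*kg/L

565 s*kg/L


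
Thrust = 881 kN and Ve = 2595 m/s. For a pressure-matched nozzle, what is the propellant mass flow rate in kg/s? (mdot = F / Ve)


mdot = F / Ve = 881000 / 2595 = 339.5 kg/s

339.5 kg/s


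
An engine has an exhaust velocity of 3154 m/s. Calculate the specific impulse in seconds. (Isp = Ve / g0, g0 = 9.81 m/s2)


Isp = Ve / g0 = 3154 / 9.81 = 321.5 s

321.5 s


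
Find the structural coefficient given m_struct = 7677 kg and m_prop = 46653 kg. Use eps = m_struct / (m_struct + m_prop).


eps = 7677 / (7677 + 46653) = 0.1413

0.1413


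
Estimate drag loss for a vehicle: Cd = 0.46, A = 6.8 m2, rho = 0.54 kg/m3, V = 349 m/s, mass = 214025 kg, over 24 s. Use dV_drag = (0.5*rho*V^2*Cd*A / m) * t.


D = 0.5 * 0.54 * 349^2 * 0.46 * 6.8 = 102868.25 N
a = 102868.25 / 214025 = 0.4806 m/s2
dV = 0.4806 * 24 = 11.5 m/s

11.5 m/s


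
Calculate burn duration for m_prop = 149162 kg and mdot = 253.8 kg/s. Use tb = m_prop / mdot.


tb = 149162 / 253.8 = 587.7 s

587.7 s


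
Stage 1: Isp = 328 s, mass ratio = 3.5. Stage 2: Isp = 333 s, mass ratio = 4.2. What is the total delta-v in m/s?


dV1 = 328 * 9.81 * ln(3.5) = 4031.0 m/s
dV2 = 333 * 9.81 * ln(4.2) = 4688.0 m/s
Total dV = 4031.0 + 4688.0 = 8719.0 m/s ~ 8719 m/s

8719 m/s


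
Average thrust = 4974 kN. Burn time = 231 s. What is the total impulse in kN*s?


It = 4974 * 231 = 1148994 kN*s

1148994 kN*s


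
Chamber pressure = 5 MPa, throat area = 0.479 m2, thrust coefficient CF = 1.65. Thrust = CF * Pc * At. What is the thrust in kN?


F = 1.65 * 5e6 * 0.479 = 3.9518e+06 N = 3951.8 kN

3951.8 kN


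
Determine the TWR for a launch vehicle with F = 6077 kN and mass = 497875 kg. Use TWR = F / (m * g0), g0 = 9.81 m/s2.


TWR = 6077000 / (497875 * 9.81) = 1.24

1.24


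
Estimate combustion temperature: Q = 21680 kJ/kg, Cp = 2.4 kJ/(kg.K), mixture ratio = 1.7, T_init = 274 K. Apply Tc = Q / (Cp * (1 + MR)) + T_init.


Tc = 21680 / (2.4 * (1 + 1.7)) + 274 = 3620 K

3620 K


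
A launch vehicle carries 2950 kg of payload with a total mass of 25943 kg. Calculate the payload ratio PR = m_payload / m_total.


PR = 2950 / 25943 = 0.1137

0.1137


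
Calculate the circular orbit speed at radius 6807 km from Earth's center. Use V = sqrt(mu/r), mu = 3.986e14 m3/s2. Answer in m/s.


V = sqrt(3.986e14 / 6807000) = 7652 m/s

7652 m/s


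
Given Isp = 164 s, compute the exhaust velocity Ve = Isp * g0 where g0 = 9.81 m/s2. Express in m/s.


Ve = Isp * g0 = 164 * 9.81 = 1608.8 m/s

1608.8 m/s


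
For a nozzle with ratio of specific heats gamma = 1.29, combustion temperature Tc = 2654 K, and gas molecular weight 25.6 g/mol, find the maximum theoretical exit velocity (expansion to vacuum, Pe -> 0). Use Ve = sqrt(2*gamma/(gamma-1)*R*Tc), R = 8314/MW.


R = 8314 / 25.6 = 324.77 J/(kg.K)
Ve = sqrt(2 * 1.29 / (1.29 - 1) * 324.77 * 2654) = 2769 m/s

2769 m/s


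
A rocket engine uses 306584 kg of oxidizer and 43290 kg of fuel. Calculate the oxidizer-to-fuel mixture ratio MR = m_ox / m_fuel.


MR = 306584 / 43290 = 7.08

7.08


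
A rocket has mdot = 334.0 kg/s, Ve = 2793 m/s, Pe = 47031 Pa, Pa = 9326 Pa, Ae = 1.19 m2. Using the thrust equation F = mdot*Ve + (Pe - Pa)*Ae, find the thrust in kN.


F = 334.0 * 2793 + (47031 - 9326) * 1.19 = 977731.0 N = 977.7 kN

977.7 kN


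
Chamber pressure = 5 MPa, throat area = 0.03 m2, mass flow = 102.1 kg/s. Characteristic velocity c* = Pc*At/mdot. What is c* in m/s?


c* = 5e6 * 0.03 / 102.1 = 1469 m/s

1469 m/s


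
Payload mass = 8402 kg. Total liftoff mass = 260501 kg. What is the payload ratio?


PR = 8402 / 260501 = 0.0323

0.0323


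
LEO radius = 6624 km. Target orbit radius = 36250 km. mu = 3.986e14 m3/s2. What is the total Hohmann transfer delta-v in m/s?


V1 = sqrt(mu/r1) = 7757.26 m/s
dV1 = V1*(sqrt(2*r2/(r1+r2)) - 1) = 2330.17 m/s
V2 = sqrt(mu/r2) = 3316.0 m/s
dV2 = V2*(1 - sqrt(2*r1/(r1+r2))) = 1472.71 m/s
Total dV = 3803 m/s

3803 m/s


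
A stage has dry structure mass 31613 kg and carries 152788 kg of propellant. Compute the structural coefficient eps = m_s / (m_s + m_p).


eps = 31613 / (31613 + 152788) = 0.1714

0.1714


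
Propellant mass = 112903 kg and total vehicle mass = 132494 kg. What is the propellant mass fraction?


PMF = 112903 / 132494 = 0.852

0.852


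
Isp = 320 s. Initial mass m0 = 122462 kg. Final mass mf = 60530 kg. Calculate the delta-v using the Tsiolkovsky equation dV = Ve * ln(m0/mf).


Ve = 320 * 9.81 = 3139.2 m/s
dV = 3139.2 * ln(122462/60530) = 2212 m/s

2212 m/s


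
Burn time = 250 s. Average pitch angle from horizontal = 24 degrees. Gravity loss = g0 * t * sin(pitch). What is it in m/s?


GL = 9.81 * 250 * sin(24 deg) = 998 m/s

998 m/s


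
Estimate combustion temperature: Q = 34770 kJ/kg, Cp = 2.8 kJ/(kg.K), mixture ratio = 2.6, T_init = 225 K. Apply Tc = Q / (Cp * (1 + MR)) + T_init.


Tc = 34770 / (2.8 * (1 + 2.6)) + 225 = 3674 K

3674 K


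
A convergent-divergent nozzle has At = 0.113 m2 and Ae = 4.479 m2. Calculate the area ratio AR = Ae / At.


AR = 4.479 / 0.113 = 39.6

39.6


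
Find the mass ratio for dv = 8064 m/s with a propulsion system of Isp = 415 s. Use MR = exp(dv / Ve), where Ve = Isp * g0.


Ve = 415 * 9.81 = 4071.15 m/s
MR = exp(8064 / 4071.15) = 7.248

7.248


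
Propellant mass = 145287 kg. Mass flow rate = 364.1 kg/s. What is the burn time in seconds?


tb = 145287 / 364.1 = 399.0 s

399.0 s


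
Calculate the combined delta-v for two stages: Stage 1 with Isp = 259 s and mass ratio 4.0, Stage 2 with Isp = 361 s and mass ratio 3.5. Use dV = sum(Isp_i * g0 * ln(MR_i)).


dV1 = 259 * 9.81 * ln(4.0) = 3522.3 m/s
dV2 = 361 * 9.81 * ln(3.5) = 4436.5 m/s
Total dV = 3522.3 + 4436.5 = 7958.8 m/s ~ 7959 m/s

7959 m/s


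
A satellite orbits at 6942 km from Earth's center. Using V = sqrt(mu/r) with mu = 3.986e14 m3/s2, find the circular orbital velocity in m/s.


V = sqrt(3.986e14 / 6942000) = 7578 m/s

7578 m/s


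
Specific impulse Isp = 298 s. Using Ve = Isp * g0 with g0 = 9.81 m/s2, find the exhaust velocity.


Ve = Isp * g0 = 298 * 9.81 = 2923.4 m/s

2923.4 m/s


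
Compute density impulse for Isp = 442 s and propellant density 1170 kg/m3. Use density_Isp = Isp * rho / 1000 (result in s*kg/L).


rho*Isp = 442 * 1170 / 1000 = 517 s*kg/L

517 s*kg/L


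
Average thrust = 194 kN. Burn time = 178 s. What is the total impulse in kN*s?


It = 194 * 178 = 34532 kN*s

34532 kN*s


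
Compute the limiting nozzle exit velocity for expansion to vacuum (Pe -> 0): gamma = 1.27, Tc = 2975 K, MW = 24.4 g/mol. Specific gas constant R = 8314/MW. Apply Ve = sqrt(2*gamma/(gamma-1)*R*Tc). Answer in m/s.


R = 8314 / 24.4 = 340.74 J/(kg.K)
Ve = sqrt(2 * 1.27 / (1.27 - 1) * 340.74 * 2975) = 3088 m/s

3088 m/s


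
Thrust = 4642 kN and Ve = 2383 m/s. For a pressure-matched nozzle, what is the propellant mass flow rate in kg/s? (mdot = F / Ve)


mdot = F / Ve = 4642000 / 2383 = 1948.0 kg/s

1948.0 kg/s


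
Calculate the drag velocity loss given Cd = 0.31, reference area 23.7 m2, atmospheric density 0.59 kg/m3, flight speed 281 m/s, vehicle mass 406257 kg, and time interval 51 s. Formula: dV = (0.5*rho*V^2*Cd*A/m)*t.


D = 0.5 * 0.59 * 281^2 * 0.31 * 23.7 = 171137.31 N
a = 171137.31 / 406257 = 0.4213 m/s2
dV = 0.4213 * 51 = 21.5 m/s

21.5 m/s


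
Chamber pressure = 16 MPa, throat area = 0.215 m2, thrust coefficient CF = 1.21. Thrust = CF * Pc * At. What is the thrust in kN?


F = 1.21 * 16e6 * 0.215 = 4.1624e+06 N = 4162.4 kN

4162.4 kN


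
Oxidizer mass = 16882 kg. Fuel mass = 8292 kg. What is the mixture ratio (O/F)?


MR = 16882 / 8292 = 2.04

2.04


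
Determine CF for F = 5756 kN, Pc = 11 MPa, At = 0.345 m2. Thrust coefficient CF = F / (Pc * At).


CF = 5756000 / (11e6 * 0.345) = 1.52

1.52


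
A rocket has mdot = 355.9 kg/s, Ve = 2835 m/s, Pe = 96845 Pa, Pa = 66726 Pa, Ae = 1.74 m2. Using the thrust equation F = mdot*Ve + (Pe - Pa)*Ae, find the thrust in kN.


F = 355.9 * 2835 + (96845 - 66726) * 1.74 = 1.0614e+06 N = 1061.4 kN

1061.4 kN


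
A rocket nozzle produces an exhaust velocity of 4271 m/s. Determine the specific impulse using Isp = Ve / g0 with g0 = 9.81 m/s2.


Isp = Ve / g0 = 4271 / 9.81 = 435.4 s

435.4 s


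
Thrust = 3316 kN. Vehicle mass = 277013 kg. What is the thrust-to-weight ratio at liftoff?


TWR = 3316000 / (277013 * 9.81) = 1.22

1.22


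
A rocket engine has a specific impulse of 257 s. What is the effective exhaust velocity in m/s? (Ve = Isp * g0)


Ve = Isp * g0 = 257 * 9.81 = 2521.2 m/s

2521.2 m/s


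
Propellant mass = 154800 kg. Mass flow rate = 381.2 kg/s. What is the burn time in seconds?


tb = 154800 / 381.2 = 406.1 s

406.1 s


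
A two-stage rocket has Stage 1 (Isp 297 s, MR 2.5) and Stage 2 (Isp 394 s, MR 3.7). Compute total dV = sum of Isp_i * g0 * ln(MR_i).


dV1 = 297 * 9.81 * ln(2.5) = 2669.7 m/s
dV2 = 394 * 9.81 * ln(3.7) = 5056.9 m/s
Total dV = 2669.7 + 5056.9 = 7726.6 m/s ~ 7727 m/s

7727 m/s


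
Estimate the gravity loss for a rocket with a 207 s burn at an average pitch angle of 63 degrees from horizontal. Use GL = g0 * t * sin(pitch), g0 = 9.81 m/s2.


GL = 9.81 * 207 * sin(63 deg) = 1809 m/s

1809 m/s


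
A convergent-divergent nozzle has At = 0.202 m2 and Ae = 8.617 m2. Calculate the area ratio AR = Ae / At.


AR = 8.617 / 0.202 = 42.7

42.7


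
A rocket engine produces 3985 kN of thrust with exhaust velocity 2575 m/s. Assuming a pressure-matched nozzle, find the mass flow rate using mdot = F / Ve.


mdot = F / Ve = 3985000 / 2575 = 1547.6 kg/s

1547.6 kg/s


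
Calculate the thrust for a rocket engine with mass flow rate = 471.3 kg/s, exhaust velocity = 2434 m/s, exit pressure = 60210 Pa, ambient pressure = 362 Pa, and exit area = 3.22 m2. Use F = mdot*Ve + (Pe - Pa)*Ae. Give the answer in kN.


F = 471.3 * 2434 + (60210 - 362) * 3.22 = 1.3399e+06 N = 1339.9 kN

1339.9 kN


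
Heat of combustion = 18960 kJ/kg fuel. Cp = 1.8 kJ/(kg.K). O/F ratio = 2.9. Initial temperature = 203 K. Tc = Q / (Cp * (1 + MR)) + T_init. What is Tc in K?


Tc = 18960 / (1.8 * (1 + 2.9)) + 203 = 2904 K

2904 K


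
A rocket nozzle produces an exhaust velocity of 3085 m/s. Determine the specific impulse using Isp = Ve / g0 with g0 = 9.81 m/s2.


Isp = Ve / g0 = 3085 / 9.81 = 314.5 s

314.5 s


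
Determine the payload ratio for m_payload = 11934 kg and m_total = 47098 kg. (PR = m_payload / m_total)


PR = 11934 / 47098 = 0.2534

0.2534


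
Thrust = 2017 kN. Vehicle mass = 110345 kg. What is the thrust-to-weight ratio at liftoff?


TWR = 2017000 / (110345 * 9.81) = 1.86

1.86


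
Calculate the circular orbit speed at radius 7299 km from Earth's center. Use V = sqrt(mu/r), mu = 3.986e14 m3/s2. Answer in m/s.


V = sqrt(3.986e14 / 7299000) = 7390 m/s

7390 m/s


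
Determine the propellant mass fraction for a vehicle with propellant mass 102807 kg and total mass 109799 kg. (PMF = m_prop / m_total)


PMF = 102807 / 109799 = 0.936

0.936


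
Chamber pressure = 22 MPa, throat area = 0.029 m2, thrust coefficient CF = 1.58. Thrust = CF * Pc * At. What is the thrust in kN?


F = 1.58 * 22e6 * 0.029 = 1.0080e+06 N = 1008.0 kN

1008.0 kN


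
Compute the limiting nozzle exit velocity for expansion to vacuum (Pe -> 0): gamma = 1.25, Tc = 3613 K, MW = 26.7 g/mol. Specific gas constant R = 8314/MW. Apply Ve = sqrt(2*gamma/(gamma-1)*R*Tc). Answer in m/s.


R = 8314 / 26.7 = 311.39 J/(kg.K)
Ve = sqrt(2 * 1.25 / (1.25 - 1) * 311.39 * 3613) = 3354 m/s

3354 m/s


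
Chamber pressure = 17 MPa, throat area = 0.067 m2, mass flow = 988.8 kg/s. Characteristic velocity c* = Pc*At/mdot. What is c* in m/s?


c* = 17e6 * 0.067 / 988.8 = 1152 m/s

1152 m/s


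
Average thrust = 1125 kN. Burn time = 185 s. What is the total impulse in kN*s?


It = 1125 * 185 = 208125 kN*s

208125 kN*s
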